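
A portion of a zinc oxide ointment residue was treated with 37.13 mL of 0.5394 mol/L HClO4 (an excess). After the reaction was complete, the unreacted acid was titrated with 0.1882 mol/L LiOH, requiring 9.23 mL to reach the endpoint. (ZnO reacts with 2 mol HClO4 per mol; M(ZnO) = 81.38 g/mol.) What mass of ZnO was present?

0.744 g

Total n(HClO4) added = 0.5394 x 0.03713 = 0.02003 mol.
n(LiOH) used = 0.1882 x 0.009230 = 0.001737 mol, which equals the excess n(HClO4).
So n(HClO4) consumed by the sample = 0.02003 - 0.001737 = 0.01829 mol.
n(ZnO) = 0.01829 / 2 = 0.009145 mol.
mass = 0.009145 mol x 81.38 g/mol = 0.744 g.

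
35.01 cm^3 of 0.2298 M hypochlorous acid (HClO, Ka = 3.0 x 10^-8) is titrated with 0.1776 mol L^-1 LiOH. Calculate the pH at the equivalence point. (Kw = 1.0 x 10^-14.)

n(HClO) = 0.2298 x 0.03501 = 0.008045 mol; V(LiOH) at equivalence = 0.008045/0.1776 = 0.04530 L.
At equivalence all the acid is converted to ClO-; total volume = 0.03501 + 0.04530 = 0.08031 L, so [ClO-] = 0.008045/0.08031 = 0.1002 M.
Kb = Kw/Ka = 1.0e-14 / 3.0 x 10^-8 = 3.33e-7.
[OH^-] = sqrt(Kb x [ClO-]) = sqrt(3.33e-7 x 0.1002) = 0.000183 M.
pOH = 3.74, so pH = 14.00 - 3.74 = 10.26.

10.26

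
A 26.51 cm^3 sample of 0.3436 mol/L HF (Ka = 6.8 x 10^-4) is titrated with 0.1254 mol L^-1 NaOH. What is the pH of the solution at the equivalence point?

8.07

n(HF) = 0.3436 x 0.02651 = 0.009109 mol; V(NaOH) at equivalence = 0.009109/0.1254 = 0.07264 L.
At equivalence all the acid is converted to F-; total volume = 0.02651 + 0.07264 = 0.09915 L, so [F-] = 0.009109/0.09915 = 0.09187 M.
Kb = Kw/Ka = 1.0e-14 / 6.8 x 10^-4 = 1.47e-11.
[OH^-] = sqrt(Kb x [F-]) = sqrt(1.47e-11 x 0.09187) = 1.16e-6 M.
pOH = 5.93, so pH = 14.00 - 5.93 = 8.07.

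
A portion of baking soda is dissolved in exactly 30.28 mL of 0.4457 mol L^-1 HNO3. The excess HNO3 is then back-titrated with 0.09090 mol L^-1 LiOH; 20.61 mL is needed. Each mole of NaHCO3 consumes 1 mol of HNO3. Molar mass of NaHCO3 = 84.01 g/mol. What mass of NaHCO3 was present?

Total n(HNO3) added = 0.4457 x 0.03028 = 0.01350 mol.
n(LiOH) used = 0.09090 x 0.02061 = 0.001873 mol, which equals the excess n(HNO3).
So n(HNO3) consumed by the sample = 0.01350 - 0.001873 = 0.01162 mol.
n(NaHCO3) = 0.01162 / 1 = 0.01162 mol.
mass = 0.01162 mol x 84.01 g/mol = 0.976 g.

0.976 g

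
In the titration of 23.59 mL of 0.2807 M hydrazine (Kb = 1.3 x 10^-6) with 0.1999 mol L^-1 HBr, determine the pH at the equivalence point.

4.52

n(N2H4) = 0.2807 x 0.02359 = 0.006622 mol; V(HBr) at equivalence = 0.006622/0.1999 = 0.03313 L.
At equivalence the base is fully converted to N2H5+; total volume = 0.05672 L, so [N2H5+] = 0.006622/0.05672 = 0.1168 M.
Ka(N2H5+) = Kw/Kb = 1.0e-14 / 1.3 x 10^-6 = 7.69e-9.
[H^+] = sqrt(Ka x [N2H5+]) = sqrt(7.69e-9 x 0.1168) = 3.00e-5 M.
pH = -log(3.00e-5) = 4.52.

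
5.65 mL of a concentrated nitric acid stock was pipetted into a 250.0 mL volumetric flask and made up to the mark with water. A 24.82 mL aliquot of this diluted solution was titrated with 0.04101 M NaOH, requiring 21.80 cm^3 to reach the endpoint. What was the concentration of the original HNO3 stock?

n(NaOH) = 0.04101 x 0.02180 = 0.0008940 mol.
n(HNO3) in the aliquot = 0.0008940 mol.
[diluted HNO3] = 0.0008940 / 0.02482 = 0.03602 M.
Dilution factor = 250.0/5.650 = 44.25, so [stock] = 0.03602 x 44.25 = 1.59 M.

1.59 M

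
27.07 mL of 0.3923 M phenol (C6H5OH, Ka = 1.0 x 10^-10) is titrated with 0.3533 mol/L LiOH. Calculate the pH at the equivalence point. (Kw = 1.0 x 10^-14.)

11.63

n(C6H5OH) = 0.3923 x 0.02707 = 0.01062 mol; V(LiOH) at equivalence = 0.01062/0.3533 = 0.03006 L.
At equivalence all the acid is converted to C6H5O-; total volume = 0.02707 + 0.03006 = 0.05713 L, so [C6H5O-] = 0.01062/0.05713 = 0.1859 M.
Kb = Kw/Ka = 1.0e-14 / 1.0 x 10^-10 = 0.000100.
[OH^-] = sqrt(Kb x [C6H5O-]) = sqrt(0.000100 x 0.1859) = 0.00431 M.
pOH = 2.37, so pH = 14.00 - 2.37 = 11.63.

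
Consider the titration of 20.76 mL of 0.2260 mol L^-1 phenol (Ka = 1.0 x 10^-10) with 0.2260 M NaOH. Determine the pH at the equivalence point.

n(C6H5OH) = 0.2260 x 0.02076 = 0.004692 mol; V(NaOH) at equivalence = 0.004692/0.2260 = 0.02076 L.
At equivalence all the acid is converted to C6H5O-; total volume = 0.02076 + 0.02076 = 0.04152 L, so [C6H5O-] = 0.004692/0.04152 = 0.1130 M.
Kb = Kw/Ka = 1.0e-14 / 1.0 x 10^-10 = 0.000100.
[OH^-] = sqrt(Kb x [C6H5O-]) = sqrt(0.000100 x 0.1130) = 0.00336 M.
pOH = 2.47, so pH = 14.00 - 2.47 = 11.53.

11.53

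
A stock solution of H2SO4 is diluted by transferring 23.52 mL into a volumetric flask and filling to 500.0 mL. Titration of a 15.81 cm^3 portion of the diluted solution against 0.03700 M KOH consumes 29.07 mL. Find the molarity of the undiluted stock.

n(KOH) = 0.03700 x 0.02907 = 0.001076 mol.
n(H2SO4) in the aliquot = 0.001076 x 1/2 = 0.0005378 mol.
[diluted H2SO4] = 0.0005378 / 0.01581 = 0.03402 M.
Dilution factor = 500.0/23.52 = 21.26, so [stock] = 0.03402 x 21.26 = 0.723 M.

0.723 M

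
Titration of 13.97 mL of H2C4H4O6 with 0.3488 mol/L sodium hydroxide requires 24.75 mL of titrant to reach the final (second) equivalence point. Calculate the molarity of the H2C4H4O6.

0.309 M

n(NaOH) = 0.3488 x 0.02475 = 0.008633 mol.
At the final (second) equivalence point, 2 mol OH^- react per mol H2C4H4O6, so n(H2C4H4O6) = 0.008633 / 2 = 0.004316 mol.
[H2C4H4O6] = 0.004316 / 0.01397 L = 0.309 M.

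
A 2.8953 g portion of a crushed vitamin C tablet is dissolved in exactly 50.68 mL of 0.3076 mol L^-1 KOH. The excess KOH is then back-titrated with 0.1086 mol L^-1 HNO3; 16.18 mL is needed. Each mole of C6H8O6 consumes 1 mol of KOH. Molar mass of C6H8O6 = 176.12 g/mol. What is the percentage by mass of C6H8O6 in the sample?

84.1%

Total n(KOH) added = 0.3076 x 0.05068 = 0.01559 mol.
n(HNO3) used = 0.1086 x 0.01618 = 0.001757 mol, which equals the excess n(KOH).
So n(KOH) consumed by the sample = 0.01559 - 0.001757 = 0.01383 mol.
n(C6H8O6) = 0.01383 / 1 = 0.01383 mol.
mass C6H8O6 = 0.01383 x 176.12 = 2.436 g, so %C6H8O6 = 2.436/2.8953 x 100 = 84.1%.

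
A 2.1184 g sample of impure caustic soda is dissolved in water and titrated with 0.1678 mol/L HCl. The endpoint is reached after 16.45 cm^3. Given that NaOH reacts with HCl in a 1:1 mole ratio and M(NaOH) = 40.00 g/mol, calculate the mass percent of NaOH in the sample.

5.21%

n(HCl) = 0.1678 x 0.01645 = 0.002760 mol.
n(NaOH) = 0.002760 / 1 = 0.002760 mol.
mass of NaOH = 0.002760 x 40.00 = 0.1104 g.
% purity = 0.1104 / 2.1184 x 100 = 5.21%.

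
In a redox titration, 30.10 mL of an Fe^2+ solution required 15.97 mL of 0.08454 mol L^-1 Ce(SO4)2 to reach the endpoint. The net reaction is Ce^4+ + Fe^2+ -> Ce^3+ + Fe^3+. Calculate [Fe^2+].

n(Ce(SO4)2) = 0.08454 x 0.01597 = 0.001350 mol.
From the balanced equation, 1 mol Ce(SO4)2 reacts with 1 mol Fe^2+, so n(Fe^2+) = 0.001350 x 1/1 = 0.001350 mol.
[Fe^2+] = 0.001350 / 0.03010 L = 0.0449 M.

0.0449 M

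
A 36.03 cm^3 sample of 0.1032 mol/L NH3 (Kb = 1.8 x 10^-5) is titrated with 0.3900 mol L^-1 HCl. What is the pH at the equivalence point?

5.17

n(NH3) = 0.1032 x 0.03603 = 0.003718 mol; V(HCl) at equivalence = 0.003718/0.3900 = 0.009534 L.
At equivalence the base is fully converted to NH4+; total volume = 0.04556 L, so [NH4+] = 0.003718/0.04556 = 0.08161 M.
Ka(NH4+) = Kw/Kb = 1.0e-14 / 1.8 x 10^-5 = 5.56e-10.
[H^+] = sqrt(Ka x [NH4+]) = sqrt(5.56e-10 x 0.08161) = 6.73e-6 M.
pH = -log(6.73e-6) = 5.17.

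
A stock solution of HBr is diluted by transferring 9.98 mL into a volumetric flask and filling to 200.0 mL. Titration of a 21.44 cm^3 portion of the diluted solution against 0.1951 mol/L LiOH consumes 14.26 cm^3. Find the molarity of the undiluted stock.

n(LiOH) = 0.1951 x 0.01426 = 0.002782 mol.
n(HBr) in the aliquot = 0.002782 mol.
[diluted HBr] = 0.002782 / 0.02144 = 0.1298 M.
Dilution factor = 200.0/9.980 = 20.04, so [stock] = 0.1298 x 20.04 = 2.60 M.

2.60 M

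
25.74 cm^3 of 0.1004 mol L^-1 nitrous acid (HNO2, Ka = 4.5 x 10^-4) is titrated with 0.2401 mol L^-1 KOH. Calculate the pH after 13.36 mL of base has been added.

n(acid) = 0.1004 x 0.02574 = 0.002584 mol; n(KOH) added = 0.2401 x 0.01336 = 0.003208 mol.
Base is in excess by 0.003208 - 0.002584 = 0.0006234 mol in a total volume of 0.03910 L.
[OH^-] = 0.0006234/0.03910 = 0.01594 M, so pOH = 1.80 and pH = 14.00 - 1.80 = 12.20.

12.20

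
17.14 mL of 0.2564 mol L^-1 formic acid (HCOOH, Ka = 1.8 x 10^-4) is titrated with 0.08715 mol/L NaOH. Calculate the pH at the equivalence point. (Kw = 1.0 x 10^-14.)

8.28

n(HCOOH) = 0.2564 x 0.01714 = 0.004395 mol; V(NaOH) at equivalence = 0.004395/0.08715 = 0.05043 L.
At equivalence all the acid is converted to HCOO-; total volume = 0.01714 + 0.05043 = 0.06757 L, so [HCOO-] = 0.004395/0.06757 = 0.06504 M.
Kb = Kw/Ka = 1.0e-14 / 1.8 x 10^-4 = 5.56e-11.
[OH^-] = sqrt(Kb x [HCOO-]) = sqrt(5.56e-11 x 0.06504) = 1.90e-6 M.
pOH = 5.72, so pH = 14.00 - 5.72 = 8.28.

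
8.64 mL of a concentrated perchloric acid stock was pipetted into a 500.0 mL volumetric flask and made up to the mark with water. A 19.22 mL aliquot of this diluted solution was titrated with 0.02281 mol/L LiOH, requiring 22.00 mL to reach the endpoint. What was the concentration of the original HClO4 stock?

n(LiOH) = 0.02281 x 0.02200 = 0.0005018 mol.
n(HClO4) in the aliquot = 0.0005018 mol.
[diluted HClO4] = 0.0005018 / 0.01922 = 0.02611 M.
Dilution factor = 500.0/8.640 = 57.87, so [stock] = 0.02611 x 57.87 = 1.51 M.

1.51 M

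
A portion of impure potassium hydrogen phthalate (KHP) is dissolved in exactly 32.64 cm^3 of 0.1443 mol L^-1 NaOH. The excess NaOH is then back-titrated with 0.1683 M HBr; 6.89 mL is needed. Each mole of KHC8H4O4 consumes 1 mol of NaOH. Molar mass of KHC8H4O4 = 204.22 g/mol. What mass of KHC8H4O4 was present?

0.725 g

Total n(NaOH) added = 0.1443 x 0.03264 = 0.004710 mol.
n(HBr) used = 0.1683 x 0.006890 = 0.001160 mol, which equals the excess n(NaOH).
So n(NaOH) consumed by the sample = 0.004710 - 0.001160 = 0.003550 mol.
n(KHC8H4O4) = 0.003550 / 1 = 0.003550 mol.
mass = 0.003550 mol x 204.22 g/mol = 0.725 g.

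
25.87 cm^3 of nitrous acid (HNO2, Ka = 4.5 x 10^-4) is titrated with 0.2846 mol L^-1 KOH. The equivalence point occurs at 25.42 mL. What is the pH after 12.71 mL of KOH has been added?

12.71 mL is exactly half the equivalence volume (25.42/2), i.e. the half-equivalence point.
There, n(HA) = n(A^-), so pH = pKa = -log(4.5 x 10^-4) = 3.35.

3.35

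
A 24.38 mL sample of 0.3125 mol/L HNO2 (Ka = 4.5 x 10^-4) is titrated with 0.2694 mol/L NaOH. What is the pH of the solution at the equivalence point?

8.25

n(HNO2) = 0.3125 x 0.02438 = 0.007619 mol; V(NaOH) at equivalence = 0.007619/0.2694 = 0.02828 L.
At equivalence all the acid is converted to NO2-; total volume = 0.02438 + 0.02828 = 0.05266 L, so [NO2-] = 0.007619/0.05266 = 0.1447 M.
Kb = Kw/Ka = 1.0e-14 / 4.5 x 10^-4 = 2.22e-11.
[OH^-] = sqrt(Kb x [NO2-]) = sqrt(2.22e-11 x 0.1447) = 1.79e-6 M.
pOH = 5.75, so pH = 14.00 - 5.75 = 8.25.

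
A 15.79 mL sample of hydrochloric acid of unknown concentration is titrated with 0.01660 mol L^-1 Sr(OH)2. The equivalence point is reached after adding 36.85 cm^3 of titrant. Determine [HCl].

n(Sr(OH)2) delivered = 0.01660 x 0.03685 = 0.0006117 mol.
The reaction is 2 HCl + 1 Sr(OH)2, so n(HCl) = 0.0006117 x 2/1 = 0.001223 mol.
[HCl] = 0.001223 mol / 0.01579 L = 0.0775 M.

0.0775 M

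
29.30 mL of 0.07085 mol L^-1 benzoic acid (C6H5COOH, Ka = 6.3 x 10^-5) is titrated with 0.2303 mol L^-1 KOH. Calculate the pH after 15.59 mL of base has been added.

n(acid) = 0.07085 x 0.02930 = 0.002076 mol; n(KOH) added = 0.2303 x 0.01559 = 0.003590 mol.
Base is in excess by 0.003590 - 0.002076 = 0.001514 mol in a total volume of 0.04489 L.
[OH^-] = 0.001514/0.04489 = 0.03374 M, so pOH = 1.47 and pH = 14.00 - 1.47 = 12.53.

12.53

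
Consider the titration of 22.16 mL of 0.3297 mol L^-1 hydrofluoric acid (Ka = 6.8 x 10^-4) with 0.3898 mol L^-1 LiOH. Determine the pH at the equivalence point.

n(HF) = 0.3297 x 0.02216 = 0.007306 mol; V(LiOH) at equivalence = 0.007306/0.3898 = 0.01874 L.
At equivalence all the acid is converted to F-; total volume = 0.02216 + 0.01874 = 0.04090 L, so [F-] = 0.007306/0.04090 = 0.1786 M.
Kb = Kw/Ka = 1.0e-14 / 6.8 x 10^-4 = 1.47e-11.
[OH^-] = sqrt(Kb x [F-]) = sqrt(1.47e-11 x 0.1786) = 1.62e-6 M.
pOH = 5.79, so pH = 14.00 - 5.79 = 8.21.

8.21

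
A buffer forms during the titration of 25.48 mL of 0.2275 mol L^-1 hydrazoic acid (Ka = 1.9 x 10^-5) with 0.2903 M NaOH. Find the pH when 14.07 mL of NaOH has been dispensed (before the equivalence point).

5.10

Initial n(HN3) = 0.2275 x 0.02548 = 0.005797 mol.
n(NaOH) added = 0.2903 x 0.01407 = 0.004085 mol, converting that many moles of HN3 to N3-.
Remaining n(HN3) = 0.001712 mol; n(N3-) = 0.004085 mol.
By Henderson-Hasselbalch, pH = pKa + log([A^-]/[HA]) = 4.72 + log(0.004085/0.001712) = 4.72 + (+0.38) = 5.10.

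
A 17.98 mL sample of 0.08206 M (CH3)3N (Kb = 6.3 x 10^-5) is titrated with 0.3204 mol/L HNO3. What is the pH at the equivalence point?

5.49

n((CH3)3N) = 0.08206 x 0.01798 = 0.001475 mol; V(HNO3) at equivalence = 0.001475/0.3204 = 0.004605 L.
At equivalence the base is fully converted to (CH3)3NH+; total volume = 0.02258 L, so [(CH3)3NH+] = 0.001475/0.02258 = 0.06533 M.
Ka((CH3)3NH+) = Kw/Kb = 1.0e-14 / 6.3 x 10^-5 = 1.59e-10.
[H^+] = sqrt(Ka x [(CH3)3NH+]) = sqrt(1.59e-10 x 0.06533) = 3.22e-6 M.
pH = -log(3.22e-6) = 5.49.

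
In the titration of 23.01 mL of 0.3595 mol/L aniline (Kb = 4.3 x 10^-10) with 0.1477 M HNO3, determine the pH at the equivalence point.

2.81

n(C6H5NH2) = 0.3595 x 0.02301 = 0.008272 mol; V(HNO3) at equivalence = 0.008272/0.1477 = 0.05601 L.
At equivalence the base is fully converted to C6H5NH3+; total volume = 0.07902 L, so [C6H5NH3+] = 0.008272/0.07902 = 0.1047 M.
Ka(C6H5NH3+) = Kw/Kb = 1.0e-14 / 4.3 x 10^-10 = 2.33e-5.
[H^+] = sqrt(Ka x [C6H5NH3+]) = sqrt(2.33e-5 x 0.1047) = 0.00156 M.
pH = -log(0.00156) = 2.81.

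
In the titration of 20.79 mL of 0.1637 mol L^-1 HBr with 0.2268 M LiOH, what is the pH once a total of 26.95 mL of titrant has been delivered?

12.75

n(acid) = 0.1637 x 0.02079 = 0.003403 mol; n(LiOH) added = 0.2268 x 0.02695 = 0.006112 mol.
Base is in excess by 0.006112 - 0.003403 = 0.002709 mol in a total volume of 0.04774 L.
[OH^-] = 0.002709/0.04774 = 0.05674 M, so pOH = 1.25 and pH = 14.00 - 1.25 = 12.75.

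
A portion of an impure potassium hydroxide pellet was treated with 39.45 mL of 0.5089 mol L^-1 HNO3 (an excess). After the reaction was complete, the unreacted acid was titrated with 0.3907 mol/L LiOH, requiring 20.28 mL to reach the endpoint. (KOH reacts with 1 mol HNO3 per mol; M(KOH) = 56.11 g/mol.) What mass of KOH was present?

Total n(HNO3) added = 0.5089 x 0.03945 = 0.02008 mol.
n(LiOH) used = 0.3907 x 0.02028 = 0.007923 mol, which equals the excess n(HNO3).
So n(HNO3) consumed by the sample = 0.02008 - 0.007923 = 0.01215 mol.
n(KOH) = 0.01215 / 1 = 0.01215 mol.
mass = 0.01215 mol x 56.11 g/mol = 0.682 g.

0.682 g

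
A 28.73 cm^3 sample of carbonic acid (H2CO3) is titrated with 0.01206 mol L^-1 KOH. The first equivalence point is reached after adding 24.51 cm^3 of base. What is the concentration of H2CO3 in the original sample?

0.0103 M

n(KOH) = 0.01206 x 0.02451 = 0.0002956 mol.
At the first equivalence point, 1 mol OH^- react per mol H2CO3, so n(H2CO3) = 0.0002956 / 1 = 0.0002956 mol.
[H2CO3] = 0.0002956 / 0.02873 L = 0.0103 M.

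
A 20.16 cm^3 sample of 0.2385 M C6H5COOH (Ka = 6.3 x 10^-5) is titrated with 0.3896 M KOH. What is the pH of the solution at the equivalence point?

n(C6H5COOH) = 0.2385 x 0.02016 = 0.004808 mol; V(KOH) at equivalence = 0.004808/0.3896 = 0.01234 L.
At equivalence all the acid is converted to C6H5COO-; total volume = 0.02016 + 0.01234 = 0.03250 L, so [C6H5COO-] = 0.004808/0.03250 = 0.1479 M.
Kb = Kw/Ka = 1.0e-14 / 6.3 x 10^-5 = 1.59e-10.
[OH^-] = sqrt(Kb x [C6H5COO-]) = sqrt(1.59e-10 x 0.1479) = 4.85e-6 M.
pOH = 5.31, so pH = 14.00 - 5.31 = 8.69.

8.69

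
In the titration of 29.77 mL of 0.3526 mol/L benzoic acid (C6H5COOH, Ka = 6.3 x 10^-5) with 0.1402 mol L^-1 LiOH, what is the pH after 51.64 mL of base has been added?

4.55

Initial n(C6H5COOH) = 0.3526 x 0.02977 = 0.01050 mol.
n(LiOH) added = 0.1402 x 0.05164 = 0.007240 mol, converting that many moles of C6H5COOH to C6H5COO-.
Remaining n(C6H5COOH) = 0.003257 mol; n(C6H5COO-) = 0.007240 mol.
By Henderson-Hasselbalch, pH = pKa + log([A^-]/[HA]) = 4.20 + log(0.007240/0.003257) = 4.20 + (+0.35) = 4.55.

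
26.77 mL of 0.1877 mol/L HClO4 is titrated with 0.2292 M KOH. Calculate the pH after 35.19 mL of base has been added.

12.69

n(acid) = 0.1877 x 0.02677 = 0.005025 mol; n(KOH) added = 0.2292 x 0.03519 = 0.008066 mol.
Base is in excess by 0.008066 - 0.005025 = 0.003041 mol in a total volume of 0.06196 L.
[OH^-] = 0.003041/0.06196 = 0.04908 M, so pOH = 1.31 and pH = 14.00 - 1.31 = 12.69.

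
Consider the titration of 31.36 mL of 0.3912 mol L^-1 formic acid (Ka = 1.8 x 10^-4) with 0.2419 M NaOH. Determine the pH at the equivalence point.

8.46

n(HCOOH) = 0.3912 x 0.03136 = 0.01227 mol; V(NaOH) at equivalence = 0.01227/0.2419 = 0.05072 L.
At equivalence all the acid is converted to HCOO-; total volume = 0.03136 + 0.05072 = 0.08208 L, so [HCOO-] = 0.01227/0.08208 = 0.1495 M.
Kb = Kw/Ka = 1.0e-14 / 1.8 x 10^-4 = 5.56e-11.
[OH^-] = sqrt(Kb x [HCOO-]) = sqrt(5.56e-11 x 0.1495) = 2.88e-6 M.
pOH = 5.54, so pH = 14.00 - 5.54 = 8.46.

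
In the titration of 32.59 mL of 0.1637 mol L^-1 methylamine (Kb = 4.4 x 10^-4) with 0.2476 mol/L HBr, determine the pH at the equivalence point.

n(CH3NH2) = 0.1637 x 0.03259 = 0.005335 mol; V(HBr) at equivalence = 0.005335/0.2476 = 0.02155 L.
At equivalence the base is fully converted to CH3NH3+; total volume = 0.05414 L, so [CH3NH3+] = 0.005335/0.05414 = 0.09855 M.
Ka(CH3NH3+) = Kw/Kb = 1.0e-14 / 4.4 x 10^-4 = 2.27e-11.
[H^+] = sqrt(Ka x [CH3NH3+]) = sqrt(2.27e-11 x 0.09855) = 1.50e-6 M.
pH = -log(1.50e-6) = 5.82.

5.82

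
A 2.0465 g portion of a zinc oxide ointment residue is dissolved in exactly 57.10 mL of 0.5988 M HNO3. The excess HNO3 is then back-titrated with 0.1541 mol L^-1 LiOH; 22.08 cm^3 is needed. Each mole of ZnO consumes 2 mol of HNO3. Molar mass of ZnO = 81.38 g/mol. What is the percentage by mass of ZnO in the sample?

61.2%

Total n(HNO3) added = 0.5988 x 0.05710 = 0.03419 mol.
n(LiOH) used = 0.1541 x 0.02208 = 0.003403 mol, which equals the excess n(HNO3).
So n(HNO3) consumed by the sample = 0.03419 - 0.003403 = 0.03079 mol.
n(ZnO) = 0.03079 / 2 = 0.01539 mol.
mass ZnO = 0.01539 x 81.38 = 1.253 g, so %ZnO = 1.253/2.0465 x 100 = 61.2%.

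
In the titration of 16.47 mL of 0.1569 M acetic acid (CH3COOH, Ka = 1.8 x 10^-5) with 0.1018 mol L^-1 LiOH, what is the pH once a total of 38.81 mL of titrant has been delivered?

n(acid) = 0.1569 x 0.01647 = 0.002584 mol; n(LiOH) added = 0.1018 x 0.03881 = 0.003951 mol.
Base is in excess by 0.003951 - 0.002584 = 0.001367 mol in a total volume of 0.05528 L.
[OH^-] = 0.001367/0.05528 = 0.02472 M, so pOH = 1.61 and pH = 14.00 - 1.61 = 12.39.

12.39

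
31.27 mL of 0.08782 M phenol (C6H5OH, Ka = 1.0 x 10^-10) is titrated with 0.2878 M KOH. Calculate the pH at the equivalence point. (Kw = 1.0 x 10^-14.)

n(C6H5OH) = 0.08782 x 0.03127 = 0.002746 mol; V(KOH) at equivalence = 0.002746/0.2878 = 0.009542 L.
At equivalence all the acid is converted to C6H5O-; total volume = 0.03127 + 0.009542 = 0.04081 L, so [C6H5O-] = 0.002746/0.04081 = 0.06729 M.
Kb = Kw/Ka = 1.0e-14 / 1.0 x 10^-10 = 0.000100.
[OH^-] = sqrt(Kb x [C6H5O-]) = sqrt(0.000100 x 0.06729) = 0.00259 M.
pOH = 2.59, so pH = 14.00 - 2.59 = 11.41.

11.41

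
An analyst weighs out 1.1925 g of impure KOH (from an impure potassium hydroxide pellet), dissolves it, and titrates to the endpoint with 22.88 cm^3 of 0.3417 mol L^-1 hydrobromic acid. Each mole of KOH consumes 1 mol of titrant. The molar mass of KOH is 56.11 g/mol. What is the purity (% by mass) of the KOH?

n(HBr) = 0.3417 x 0.02288 = 0.007818 mol.
n(KOH) = 0.007818 / 1 = 0.007818 mol.
mass of KOH = 0.007818 x 56.11 = 0.4387 g.
% purity = 0.4387 / 1.1925 x 100 = 36.8%.

36.8%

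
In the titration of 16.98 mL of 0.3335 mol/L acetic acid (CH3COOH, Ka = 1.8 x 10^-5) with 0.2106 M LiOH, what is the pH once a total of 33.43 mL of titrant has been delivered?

12.44

n(acid) = 0.3335 x 0.01698 = 0.005663 mol; n(LiOH) added = 0.2106 x 0.03343 = 0.007040 mol.
Base is in excess by 0.007040 - 0.005663 = 0.001378 mol in a total volume of 0.05041 L.
[OH^-] = 0.001378/0.05041 = 0.02733 M, so pOH = 1.56 and pH = 14.00 - 1.56 = 12.44.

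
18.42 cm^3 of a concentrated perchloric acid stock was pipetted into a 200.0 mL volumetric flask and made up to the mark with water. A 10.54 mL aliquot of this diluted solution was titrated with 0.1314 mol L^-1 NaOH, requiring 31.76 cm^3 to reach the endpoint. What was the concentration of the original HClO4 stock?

n(NaOH) = 0.1314 x 0.03176 = 0.004173 mol.
n(HClO4) in the aliquot = 0.004173 mol.
[diluted HClO4] = 0.004173 / 0.01054 = 0.3959 M.
Dilution factor = 200.0/18.42 = 10.86, so [stock] = 0.3959 x 10.86 = 4.30 M.

4.30 M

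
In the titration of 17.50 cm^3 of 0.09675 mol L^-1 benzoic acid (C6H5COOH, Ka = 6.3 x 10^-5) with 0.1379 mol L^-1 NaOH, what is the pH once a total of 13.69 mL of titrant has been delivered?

n(acid) = 0.09675 x 0.01750 = 0.001693 mol; n(NaOH) added = 0.1379 x 0.01369 = 0.001888 mol.
Base is in excess by 0.001888 - 0.001693 = 0.0001947 mol in a total volume of 0.03119 L.
[OH^-] = 0.0001947/0.03119 = 0.006243 M, so pOH = 2.20 and pH = 14.00 - 2.20 = 11.80.

11.80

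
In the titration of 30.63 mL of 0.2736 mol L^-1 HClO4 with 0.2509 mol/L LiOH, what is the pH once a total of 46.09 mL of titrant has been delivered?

n(acid) = 0.2736 x 0.03063 = 0.008380 mol; n(LiOH) added = 0.2509 x 0.04609 = 0.01156 mol.
Base is in excess by 0.01156 - 0.008380 = 0.003184 mol in a total volume of 0.07672 L.
[OH^-] = 0.003184/0.07672 = 0.04150 M, so pOH = 1.38 and pH = 14.00 - 1.38 = 12.62.

12.62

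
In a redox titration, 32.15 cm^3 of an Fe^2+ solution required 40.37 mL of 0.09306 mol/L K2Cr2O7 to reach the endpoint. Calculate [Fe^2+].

0.701 M

n(K2Cr2O7) = 0.09306 x 0.04037 = 0.003757 mol.
From the balanced equation, 1 mol K2Cr2O7 reacts with 6 mol Fe^2+, so n(Fe^2+) = 0.003757 x 6/1 = 0.02254 mol.
[Fe^2+] = 0.02254 / 0.03215 L = 0.701 M.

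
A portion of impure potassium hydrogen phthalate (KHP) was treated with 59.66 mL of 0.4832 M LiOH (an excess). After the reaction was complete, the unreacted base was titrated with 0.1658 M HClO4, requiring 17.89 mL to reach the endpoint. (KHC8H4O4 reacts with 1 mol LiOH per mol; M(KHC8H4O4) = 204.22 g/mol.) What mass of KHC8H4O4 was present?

5.28 g

Total n(LiOH) added = 0.4832 x 0.05966 = 0.02883 mol.
n(HClO4) used = 0.1658 x 0.01789 = 0.002966 mol, which equals the excess n(LiOH).
So n(LiOH) consumed by the sample = 0.02883 - 0.002966 = 0.02586 mol.
n(KHC8H4O4) = 0.02586 / 1 = 0.02586 mol.
mass = 0.02586 mol x 204.22 g/mol = 5.28 g.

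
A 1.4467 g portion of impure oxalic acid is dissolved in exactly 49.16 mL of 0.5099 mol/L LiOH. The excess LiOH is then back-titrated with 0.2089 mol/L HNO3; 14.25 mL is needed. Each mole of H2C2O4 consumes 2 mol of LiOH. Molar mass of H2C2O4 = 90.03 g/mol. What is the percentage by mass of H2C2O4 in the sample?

Total n(LiOH) added = 0.5099 x 0.04916 = 0.02507 mol.
n(HNO3) used = 0.2089 x 0.01425 = 0.002977 mol, which equals the excess n(LiOH).
So n(LiOH) consumed by the sample = 0.02507 - 0.002977 = 0.02209 mol.
n(H2C2O4) = 0.02209 / 2 = 0.01104 mol.
mass H2C2O4 = 0.01104 x 90.03 = 0.9944 g, so %H2C2O4 = 0.9944/1.4467 x 100 = 68.7%.

68.7%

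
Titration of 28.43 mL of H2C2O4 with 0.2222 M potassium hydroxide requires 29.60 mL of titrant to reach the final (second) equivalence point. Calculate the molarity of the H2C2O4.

n(KOH) = 0.2222 x 0.02960 = 0.006577 mol.
At the final (second) equivalence point, 2 mol OH^- react per mol H2C2O4, so n(H2C2O4) = 0.006577 / 2 = 0.003289 mol.
[H2C2O4] = 0.003289 / 0.02843 L = 0.116 M.

0.116 M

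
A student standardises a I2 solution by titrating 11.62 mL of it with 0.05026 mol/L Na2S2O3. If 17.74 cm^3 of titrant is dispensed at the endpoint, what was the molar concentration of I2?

0.0384 M

n(Na2S2O3) = 0.05026 x 0.01774 = 0.0008916 mol.
From the balanced equation, 2 mol Na2S2O3 reacts with 1 mol I2, so n(I2) = 0.0008916 x 1/2 = 0.0004458 mol.
[I2] = 0.0004458 / 0.01162 L = 0.0384 M.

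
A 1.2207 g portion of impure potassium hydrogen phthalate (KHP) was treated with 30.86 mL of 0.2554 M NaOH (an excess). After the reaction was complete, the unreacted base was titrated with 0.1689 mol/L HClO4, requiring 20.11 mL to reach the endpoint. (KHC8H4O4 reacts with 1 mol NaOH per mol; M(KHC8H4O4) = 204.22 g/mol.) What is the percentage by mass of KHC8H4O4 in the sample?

Total n(NaOH) added = 0.2554 x 0.03086 = 0.007882 mol.
n(HClO4) used = 0.1689 x 0.02011 = 0.003397 mol, which equals the excess n(NaOH).
So n(NaOH) consumed by the sample = 0.007882 - 0.003397 = 0.004485 mol.
n(KHC8H4O4) = 0.004485 / 1 = 0.004485 mol.
mass KHC8H4O4 = 0.004485 x 204.22 = 0.9159 g, so %KHC8H4O4 = 0.9159/1.2207 x 100 = 75.0%.

75.0%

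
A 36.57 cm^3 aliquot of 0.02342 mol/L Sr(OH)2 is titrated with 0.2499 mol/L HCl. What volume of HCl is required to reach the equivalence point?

6.85 mL

n(Sr(OH)2) = 0.02342 mol/L x 0.03657 L = 0.0008565 mol.
The neutralisation is 1 Sr(OH)2 : 2 HCl, so n(HCl) = 0.0008565 x 2/1 = 0.001713 mol.
V(HCl) = 0.001713 / 0.2499 = 0.006854 L = 6.85 mL.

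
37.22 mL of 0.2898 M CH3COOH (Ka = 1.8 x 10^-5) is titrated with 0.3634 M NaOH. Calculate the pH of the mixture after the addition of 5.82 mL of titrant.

Initial n(CH3COOH) = 0.2898 x 0.03722 = 0.01079 mol.
n(NaOH) added = 0.3634 x 0.005820 = 0.002115 mol, converting that many moles of CH3COOH to CH3COO-.
Remaining n(CH3COOH) = 0.008671 mol; n(CH3COO-) = 0.002115 mol.
By Henderson-Hasselbalch, pH = pKa + log([A^-]/[HA]) = 4.74 + log(0.002115/0.008671) = 4.74 + (-0.61) = 4.13.

4.13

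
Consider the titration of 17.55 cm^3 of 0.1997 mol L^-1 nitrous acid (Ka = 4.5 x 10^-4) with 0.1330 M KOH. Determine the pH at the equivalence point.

8.12

n(HNO2) = 0.1997 x 0.01755 = 0.003505 mol; V(KOH) at equivalence = 0.003505/0.1330 = 0.02635 L.
At equivalence all the acid is converted to NO2-; total volume = 0.01755 + 0.02635 = 0.04390 L, so [NO2-] = 0.003505/0.04390 = 0.07983 M.
Kb = Kw/Ka = 1.0e-14 / 4.5 x 10^-4 = 2.22e-11.
[OH^-] = sqrt(Kb x [NO2-]) = sqrt(2.22e-11 x 0.07983) = 1.33e-6 M.
pOH = 5.88, so pH = 14.00 - 5.88 = 8.12.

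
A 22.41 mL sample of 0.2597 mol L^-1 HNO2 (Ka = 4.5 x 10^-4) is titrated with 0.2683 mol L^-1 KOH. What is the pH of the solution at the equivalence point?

n(HNO2) = 0.2597 x 0.02241 = 0.005820 mol; V(KOH) at equivalence = 0.005820/0.2683 = 0.02169 L.
At equivalence all the acid is converted to NO2-; total volume = 0.02241 + 0.02169 = 0.04410 L, so [NO2-] = 0.005820/0.04410 = 0.1320 M.
Kb = Kw/Ka = 1.0e-14 / 4.5 x 10^-4 = 2.22e-11.
[OH^-] = sqrt(Kb x [NO2-]) = sqrt(2.22e-11 x 0.1320) = 1.71e-6 M.
pOH = 5.77, so pH = 14.00 - 5.77 = 8.23.

8.23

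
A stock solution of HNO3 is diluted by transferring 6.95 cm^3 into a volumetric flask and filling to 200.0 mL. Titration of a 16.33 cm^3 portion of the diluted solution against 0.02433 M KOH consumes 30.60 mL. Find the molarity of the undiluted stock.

1.31 M

n(KOH) = 0.02433 x 0.03060 = 0.0007445 mol.
n(HNO3) in the aliquot = 0.0007445 mol.
[diluted HNO3] = 0.0007445 / 0.01633 = 0.04559 M.
Dilution factor = 200.0/6.950 = 28.78, so [stock] = 0.04559 x 28.78 = 1.31 M.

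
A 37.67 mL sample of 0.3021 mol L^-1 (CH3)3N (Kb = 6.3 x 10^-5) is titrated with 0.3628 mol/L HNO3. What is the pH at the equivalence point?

n((CH3)3N) = 0.3021 x 0.03767 = 0.01138 mol; V(HNO3) at equivalence = 0.01138/0.3628 = 0.03137 L.
At equivalence the base is fully converted to (CH3)3NH+; total volume = 0.06904 L, so [(CH3)3NH+] = 0.01138/0.06904 = 0.1648 M.
Ka((CH3)3NH+) = Kw/Kb = 1.0e-14 / 6.3 x 10^-5 = 1.59e-10.
[H^+] = sqrt(Ka x [(CH3)3NH+]) = sqrt(1.59e-10 x 0.1648) = 5.12e-6 M.
pH = -log(5.12e-6) = 5.29.

5.29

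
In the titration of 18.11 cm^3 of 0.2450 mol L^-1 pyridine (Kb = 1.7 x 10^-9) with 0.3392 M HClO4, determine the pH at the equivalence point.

3.04

n(C5H5N) = 0.2450 x 0.01811 = 0.004437 mol; V(HClO4) at equivalence = 0.004437/0.3392 = 0.01308 L.
At equivalence the base is fully converted to C5H5NH+; total volume = 0.03119 L, so [C5H5NH+] = 0.004437/0.03119 = 0.1423 M.
Ka(C5H5NH+) = Kw/Kb = 1.0e-14 / 1.7 x 10^-9 = 5.88e-6.
[H^+] = sqrt(Ka x [C5H5NH+]) = sqrt(5.88e-6 x 0.1423) = 0.000915 M.
pH = -log(0.000915) = 3.04.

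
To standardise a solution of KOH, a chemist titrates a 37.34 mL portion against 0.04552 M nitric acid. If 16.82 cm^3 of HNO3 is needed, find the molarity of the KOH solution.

n(HNO3) delivered = 0.04552 x 0.01682 = 0.0007656 mol.
For a 1:1 reaction, n(KOH) = 0.0007656 mol.
[KOH] = 0.0007656 mol / 0.03734 L = 0.0205 M.

0.0205 M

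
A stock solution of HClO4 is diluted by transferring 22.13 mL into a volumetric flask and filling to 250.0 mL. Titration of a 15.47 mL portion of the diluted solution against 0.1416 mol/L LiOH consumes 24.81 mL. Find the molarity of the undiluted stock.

2.57 M

n(LiOH) = 0.1416 x 0.02481 = 0.003513 mol.
n(HClO4) in the aliquot = 0.003513 mol.
[diluted HClO4] = 0.003513 / 0.01547 = 0.2271 M.
Dilution factor = 250.0/22.13 = 11.30, so [stock] = 0.2271 x 11.30 = 2.57 M.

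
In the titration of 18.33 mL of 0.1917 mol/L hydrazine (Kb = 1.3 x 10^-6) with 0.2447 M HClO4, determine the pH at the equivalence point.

4.54

n(N2H4) = 0.1917 x 0.01833 = 0.003514 mol; V(HClO4) at equivalence = 0.003514/0.2447 = 0.01436 L.
At equivalence the base is fully converted to N2H5+; total volume = 0.03269 L, so [N2H5+] = 0.003514/0.03269 = 0.1075 M.
Ka(N2H5+) = Kw/Kb = 1.0e-14 / 1.3 x 10^-6 = 7.69e-9.
[H^+] = sqrt(Ka x [N2H5+]) = sqrt(7.69e-9 x 0.1075) = 2.88e-5 M.
pH = -log(2.88e-5) = 4.54.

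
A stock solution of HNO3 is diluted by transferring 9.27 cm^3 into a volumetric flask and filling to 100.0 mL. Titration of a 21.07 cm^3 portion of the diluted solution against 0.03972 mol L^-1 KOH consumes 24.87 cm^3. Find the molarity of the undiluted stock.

n(KOH) = 0.03972 x 0.02487 = 0.0009878 mol.
n(HNO3) in the aliquot = 0.0009878 mol.
[diluted HNO3] = 0.0009878 / 0.02107 = 0.04688 M.
Dilution factor = 100.0/9.270 = 10.79, so [stock] = 0.04688 x 10.79 = 0.506 M.

0.506 M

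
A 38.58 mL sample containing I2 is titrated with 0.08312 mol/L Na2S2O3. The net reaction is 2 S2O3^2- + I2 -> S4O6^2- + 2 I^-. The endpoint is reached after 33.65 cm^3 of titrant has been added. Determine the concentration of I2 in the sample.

n(Na2S2O3) = 0.08312 x 0.03365 = 0.002797 mol.
From the balanced equation, 2 mol Na2S2O3 reacts with 1 mol I2, so n(I2) = 0.002797 x 1/2 = 0.001398 mol.
[I2] = 0.001398 / 0.03858 L = 0.0362 M.

0.0362 M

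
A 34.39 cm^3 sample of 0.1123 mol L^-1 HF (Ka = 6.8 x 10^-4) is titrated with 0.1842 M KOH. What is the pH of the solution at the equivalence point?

n(HF) = 0.1123 x 0.03439 = 0.003862 mol; V(KOH) at equivalence = 0.003862/0.1842 = 0.02097 L.
At equivalence all the acid is converted to F-; total volume = 0.03439 + 0.02097 = 0.05536 L, so [F-] = 0.003862/0.05536 = 0.06977 M.
Kb = Kw/Ka = 1.0e-14 / 6.8 x 10^-4 = 1.47e-11.
[OH^-] = sqrt(Kb x [F-]) = sqrt(1.47e-11 x 0.06977) = 1.01e-6 M.
pOH = 5.99, so pH = 14.00 - 5.99 = 8.01.

8.01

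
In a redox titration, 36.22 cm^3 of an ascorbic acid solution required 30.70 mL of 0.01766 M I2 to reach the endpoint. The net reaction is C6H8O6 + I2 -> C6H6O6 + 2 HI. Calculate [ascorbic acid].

0.0150 M

n(I2) = 0.01766 x 0.03070 = 0.0005422 mol.
From the balanced equation, 1 mol I2 reacts with 1 mol ascorbic acid, so n(ascorbic acid) = 0.0005422 x 1/1 = 0.0005422 mol.
[ascorbic acid] = 0.0005422 / 0.03622 L = 0.0150 M.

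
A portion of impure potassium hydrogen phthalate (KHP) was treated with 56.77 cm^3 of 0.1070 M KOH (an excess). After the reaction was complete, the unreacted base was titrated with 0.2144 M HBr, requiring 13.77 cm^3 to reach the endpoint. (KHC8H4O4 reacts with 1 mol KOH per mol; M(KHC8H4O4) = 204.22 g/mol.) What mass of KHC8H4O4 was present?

Total n(KOH) added = 0.1070 x 0.05677 = 0.006074 mol.
n(HBr) used = 0.2144 x 0.01377 = 0.002952 mol, which equals the excess n(KOH).
So n(KOH) consumed by the sample = 0.006074 - 0.002952 = 0.003122 mol.
n(KHC8H4O4) = 0.003122 / 1 = 0.003122 mol.
mass = 0.003122 mol x 204.22 g/mol = 0.638 g.

0.638 g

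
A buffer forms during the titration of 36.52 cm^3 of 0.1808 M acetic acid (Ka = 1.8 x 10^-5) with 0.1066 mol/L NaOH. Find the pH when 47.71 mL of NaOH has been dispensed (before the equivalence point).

Initial n(CH3COOH) = 0.1808 x 0.03652 = 0.006603 mol.
n(NaOH) added = 0.1066 x 0.04771 = 0.005086 mol, converting that many moles of CH3COOH to CH3COO-.
Remaining n(CH3COOH) = 0.001517 mol; n(CH3COO-) = 0.005086 mol.
By Henderson-Hasselbalch, pH = pKa + log([A^-]/[HA]) = 4.74 + log(0.005086/0.001517) = 4.74 + (+0.53) = 5.27.

5.27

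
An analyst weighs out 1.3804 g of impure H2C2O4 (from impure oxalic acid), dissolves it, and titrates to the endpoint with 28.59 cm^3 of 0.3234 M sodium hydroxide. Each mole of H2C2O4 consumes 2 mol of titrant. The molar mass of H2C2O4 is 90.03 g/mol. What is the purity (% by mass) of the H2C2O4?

n(NaOH) = 0.3234 x 0.02859 = 0.009246 mol.
n(H2C2O4) = 0.009246 / 2 = 0.004623 mol.
mass of H2C2O4 = 0.004623 x 90.03 = 0.4162 g.
% purity = 0.4162 / 1.3804 x 100 = 30.2%.

30.2%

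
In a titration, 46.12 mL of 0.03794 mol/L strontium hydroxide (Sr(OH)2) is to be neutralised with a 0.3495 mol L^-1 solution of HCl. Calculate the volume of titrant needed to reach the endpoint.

10.0 mL

n(Sr(OH)2) = 0.03794 mol/L x 0.04612 L = 0.001750 mol.
The neutralisation is 1 Sr(OH)2 : 2 HCl, so n(HCl) = 0.001750 x 2/1 = 0.003500 mol.
V(HCl) = 0.003500 / 0.3495 = 0.01001 L = 10.0 mL.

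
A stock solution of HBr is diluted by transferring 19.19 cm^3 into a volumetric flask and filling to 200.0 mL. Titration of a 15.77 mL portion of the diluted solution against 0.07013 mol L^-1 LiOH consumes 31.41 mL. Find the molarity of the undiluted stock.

n(LiOH) = 0.07013 x 0.03141 = 0.002203 mol.
n(HBr) in the aliquot = 0.002203 mol.
[diluted HBr] = 0.002203 / 0.01577 = 0.1397 M.
Dilution factor = 200.0/19.19 = 10.42, so [stock] = 0.1397 x 10.42 = 1.46 M.

1.46 M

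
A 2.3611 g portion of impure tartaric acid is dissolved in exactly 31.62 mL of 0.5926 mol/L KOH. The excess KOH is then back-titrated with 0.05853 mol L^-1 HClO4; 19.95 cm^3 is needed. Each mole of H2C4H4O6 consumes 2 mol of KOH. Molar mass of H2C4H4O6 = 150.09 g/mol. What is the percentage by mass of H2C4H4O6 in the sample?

55.8%

Total n(KOH) added = 0.5926 x 0.03162 = 0.01874 mol.
n(HClO4) used = 0.05853 x 0.01995 = 0.001168 mol, which equals the excess n(KOH).
So n(KOH) consumed by the sample = 0.01874 - 0.001168 = 0.01757 mol.
n(H2C4H4O6) = 0.01757 / 2 = 0.008785 mol.
mass H2C4H4O6 = 0.008785 x 150.09 = 1.319 g, so %H2C4H4O6 = 1.319/2.3611 x 100 = 55.8%.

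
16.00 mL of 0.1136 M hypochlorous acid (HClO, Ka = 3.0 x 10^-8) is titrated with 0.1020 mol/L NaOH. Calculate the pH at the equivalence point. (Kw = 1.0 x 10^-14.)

n(HClO) = 0.1136 x 0.01600 = 0.001818 mol; V(NaOH) at equivalence = 0.001818/0.1020 = 0.01782 L.
At equivalence all the acid is converted to ClO-; total volume = 0.01600 + 0.01782 = 0.03382 L, so [ClO-] = 0.001818/0.03382 = 0.05374 M.
Kb = Kw/Ka = 1.0e-14 / 3.0 x 10^-8 = 3.33e-7.
[OH^-] = sqrt(Kb x [ClO-]) = sqrt(3.33e-7 x 0.05374) = 0.000134 M.
pOH = 3.87, so pH = 14.00 - 3.87 = 10.13.

10.13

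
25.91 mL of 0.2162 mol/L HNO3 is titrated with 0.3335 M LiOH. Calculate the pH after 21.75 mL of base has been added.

n(acid) = 0.2162 x 0.02591 = 0.005602 mol; n(LiOH) added = 0.3335 x 0.02175 = 0.007254 mol.
Base is in excess by 0.007254 - 0.005602 = 0.001652 mol in a total volume of 0.04766 L.
[OH^-] = 0.001652/0.04766 = 0.03466 M, so pOH = 1.46 and pH = 14.00 - 1.46 = 12.54.

12.54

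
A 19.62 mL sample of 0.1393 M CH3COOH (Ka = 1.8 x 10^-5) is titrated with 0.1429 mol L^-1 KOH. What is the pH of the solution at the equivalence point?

8.80

n(CH3COOH) = 0.1393 x 0.01962 = 0.002733 mol; V(KOH) at equivalence = 0.002733/0.1429 = 0.01913 L.
At equivalence all the acid is converted to CH3COO-; total volume = 0.01962 + 0.01913 = 0.03875 L, so [CH3COO-] = 0.002733/0.03875 = 0.07054 M.
Kb = Kw/Ka = 1.0e-14 / 1.8 x 10^-5 = 5.56e-10.
[OH^-] = sqrt(Kb x [CH3COO-]) = sqrt(5.56e-10 x 0.07054) = 6.26e-6 M.
pOH = 5.20, so pH = 14.00 - 5.20 = 8.80.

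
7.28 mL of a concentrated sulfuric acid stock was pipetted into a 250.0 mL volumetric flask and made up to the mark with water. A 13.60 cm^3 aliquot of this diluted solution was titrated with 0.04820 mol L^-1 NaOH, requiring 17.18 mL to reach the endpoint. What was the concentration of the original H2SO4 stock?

n(NaOH) = 0.04820 x 0.01718 = 0.0008281 mol.
n(H2SO4) in the aliquot = 0.0008281 x 1/2 = 0.0004140 mol.
[diluted H2SO4] = 0.0004140 / 0.01360 = 0.03044 M.
Dilution factor = 250.0/7.280 = 34.34, so [stock] = 0.03044 x 34.34 = 1.05 M.

1.05 M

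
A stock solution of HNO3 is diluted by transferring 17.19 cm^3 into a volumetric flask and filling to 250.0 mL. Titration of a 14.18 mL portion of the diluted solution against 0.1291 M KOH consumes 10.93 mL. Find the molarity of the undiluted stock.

1.45 M

n(KOH) = 0.1291 x 0.01093 = 0.001411 mol.
n(HNO3) in the aliquot = 0.001411 mol.
[diluted HNO3] = 0.001411 / 0.01418 = 0.09951 M.
Dilution factor = 250.0/17.19 = 14.54, so [stock] = 0.09951 x 14.54 = 1.45 M.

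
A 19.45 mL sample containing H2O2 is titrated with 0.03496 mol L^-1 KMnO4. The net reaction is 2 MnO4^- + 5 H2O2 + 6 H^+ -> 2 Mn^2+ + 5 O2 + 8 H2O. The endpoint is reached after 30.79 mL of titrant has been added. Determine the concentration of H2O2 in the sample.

n(KMnO4) = 0.03496 x 0.03079 = 0.001076 mol.
From the balanced equation, 2 mol KMnO4 reacts with 5 mol H2O2, so n(H2O2) = 0.001076 x 5/2 = 0.002691 mol.
[H2O2] = 0.002691 / 0.01945 L = 0.138 M.

0.138 M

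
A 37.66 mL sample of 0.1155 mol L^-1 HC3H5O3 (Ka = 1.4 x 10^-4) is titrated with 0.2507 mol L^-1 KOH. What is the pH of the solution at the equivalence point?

n(HC3H5O3) = 0.1155 x 0.03766 = 0.004350 mol; V(KOH) at equivalence = 0.004350/0.2507 = 0.01735 L.
At equivalence all the acid is converted to C3H5O3-; total volume = 0.03766 + 0.01735 = 0.05501 L, so [C3H5O3-] = 0.004350/0.05501 = 0.07907 M.
Kb = Kw/Ka = 1.0e-14 / 1.4 x 10^-4 = 7.14e-11.
[OH^-] = sqrt(Kb x [C3H5O3-]) = sqrt(7.14e-11 x 0.07907) = 2.38e-6 M.
pOH = 5.62, so pH = 14.00 - 5.62 = 8.38.

8.38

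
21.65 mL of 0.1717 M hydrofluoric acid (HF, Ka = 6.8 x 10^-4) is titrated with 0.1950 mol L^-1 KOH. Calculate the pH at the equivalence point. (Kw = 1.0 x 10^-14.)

8.06

n(HF) = 0.1717 x 0.02165 = 0.003717 mol; V(KOH) at equivalence = 0.003717/0.1950 = 0.01906 L.
At equivalence all the acid is converted to F-; total volume = 0.02165 + 0.01906 = 0.04071 L, so [F-] = 0.003717/0.04071 = 0.09130 M.
Kb = Kw/Ka = 1.0e-14 / 6.8 x 10^-4 = 1.47e-11.
[OH^-] = sqrt(Kb x [F-]) = sqrt(1.47e-11 x 0.09130) = 1.16e-6 M.
pOH = 5.94, so pH = 14.00 - 5.94 = 8.06.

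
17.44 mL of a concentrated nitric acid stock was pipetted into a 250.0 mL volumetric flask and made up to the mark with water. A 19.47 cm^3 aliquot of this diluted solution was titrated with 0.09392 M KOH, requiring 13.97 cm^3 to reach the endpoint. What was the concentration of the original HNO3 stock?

0.966 M

n(KOH) = 0.09392 x 0.01397 = 0.001312 mol.
n(HNO3) in the aliquot = 0.001312 mol.
[diluted HNO3] = 0.001312 / 0.01947 = 0.06739 M.
Dilution factor = 250.0/17.44 = 14.33, so [stock] = 0.06739 x 14.33 = 0.966 M.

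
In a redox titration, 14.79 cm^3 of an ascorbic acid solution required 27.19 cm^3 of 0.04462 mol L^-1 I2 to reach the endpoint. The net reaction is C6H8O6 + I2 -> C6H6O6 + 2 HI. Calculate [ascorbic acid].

n(I2) = 0.04462 x 0.02719 = 0.001213 mol.
From the balanced equation, 1 mol I2 reacts with 1 mol ascorbic acid, so n(ascorbic acid) = 0.001213 x 1/1 = 0.001213 mol.
[ascorbic acid] = 0.001213 / 0.01479 L = 0.0820 M.

0.0820 M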